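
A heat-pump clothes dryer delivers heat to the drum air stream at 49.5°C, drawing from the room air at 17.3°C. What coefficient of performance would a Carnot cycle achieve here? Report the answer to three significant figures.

10.0

In absolute terms T_C = 290.45 K and T_H = 322.65 K, so ΔT = 32.20 K.
For a reversible cycle, COP_Carnot = T_H/ΔT = 322.65/32.20 = 10.02.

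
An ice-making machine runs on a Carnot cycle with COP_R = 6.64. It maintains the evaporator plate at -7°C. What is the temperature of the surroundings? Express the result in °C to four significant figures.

COP_R = T_C/(T_H − T_C) gives T_H − T_C = T_C/COP.
With T_C = 266.15 K, T_H = 266.15 × (1 + 1/6.64) = 306.23 K.
Converting, 306.23 K = 33.08°C.

33.08 °C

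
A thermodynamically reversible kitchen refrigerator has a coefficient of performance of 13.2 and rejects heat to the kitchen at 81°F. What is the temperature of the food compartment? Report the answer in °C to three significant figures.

For a Carnot refrigerator COP_R = T_C/(T_H − T_C), so T_C = COP·T_H/(1 + COP).
With T_H = 300.37 K, T_C = 13.2 × 300.37/14.20 = 279.22 K.
Converting, 279.22 K = 6.07°C.

6.07 °C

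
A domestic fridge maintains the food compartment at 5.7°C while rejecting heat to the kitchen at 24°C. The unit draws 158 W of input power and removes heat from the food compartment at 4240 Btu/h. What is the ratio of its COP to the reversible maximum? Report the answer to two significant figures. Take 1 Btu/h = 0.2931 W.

Converting, Q̇_C = 4240 Btu/h = 1243 W, so COP_actual = Q̇_C/Ẇ = 1243/158.0 = 7.865.
In absolute terms T_C = 278.85 K and T_H = 297.15 K, so ΔT = 18.30 K.
COP_Carnot = T_C/ΔT = 278.85/18.30 = 15.24.
η_II = COP_actual/COP_Carnot = 7.865/15.24 = 0.5162.

0.52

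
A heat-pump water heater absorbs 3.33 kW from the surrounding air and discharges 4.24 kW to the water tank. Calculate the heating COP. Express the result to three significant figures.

The first law gives Q̇_H = Q̇_C + Ẇ, so the three rates are Q̇_C = 3.330, Q̇_H = 4.240, Ẇ = 0.9100 kW.
COP_HP = Q̇_H/Ẇ = 4.240/0.9100 = 4.659.

4.66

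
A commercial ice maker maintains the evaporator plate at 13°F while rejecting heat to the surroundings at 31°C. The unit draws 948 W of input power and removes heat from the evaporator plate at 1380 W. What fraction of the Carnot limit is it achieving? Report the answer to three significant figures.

COP_actual = Q̇_C/Ẇ = 1380/948.0 = 1.456.
In absolute terms T_C = 262.59 K and T_H = 304.15 K, so ΔT = 41.56 K.
COP_Carnot = T_C/ΔT = 262.59/41.56 = 6.319.
η_II = COP_actual/COP_Carnot = 1.456/6.319 = 0.2304.

0.230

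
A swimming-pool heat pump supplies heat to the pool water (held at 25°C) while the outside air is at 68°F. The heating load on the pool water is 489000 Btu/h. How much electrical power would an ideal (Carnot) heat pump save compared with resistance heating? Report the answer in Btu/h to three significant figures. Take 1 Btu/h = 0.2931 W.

In absolute terms T_C = 293.15 K and T_H = 298.15 K, so ΔT = 5.000 K.
COP_Carnot = T_H/ΔT = 298.15/5.000 = 59.63.
Resistance heating needs Ẇ_res = Q̇_H = 489000 Btu/h; the reversible heat pump needs only Ẇ_hp = Q̇_H/COP = 8201 Btu/h.
Saving = 489000 − 8201 = 480800 Btu/h.

481000 Btu/h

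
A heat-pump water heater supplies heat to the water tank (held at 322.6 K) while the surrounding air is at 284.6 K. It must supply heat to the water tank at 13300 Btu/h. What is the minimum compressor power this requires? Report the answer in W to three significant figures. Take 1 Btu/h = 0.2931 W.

The reservoir spacing is ΔT = 322.6 − 284.6 = 38.00 K.
COP_Carnot = T_H/ΔT = 322.60/38.00 = 8.489.
Ẇ_min = Q̇/COP_Carnot = 13300/8.489 = 1567 Btu/h = 459.2 W.

459 W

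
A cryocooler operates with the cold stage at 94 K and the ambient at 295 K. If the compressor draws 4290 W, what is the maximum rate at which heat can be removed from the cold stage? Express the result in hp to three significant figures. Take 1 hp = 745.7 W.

The reservoir spacing is ΔT = 295 − 94 = 201.0 K.
COP_Carnot = T_C/ΔT = 94.00/201.0 = 0.4677.
Q̇_max = COP_Carnot × Ẇ = 0.4677 × 4290 W = 2006 W = 2.690 hp.

2.69 hp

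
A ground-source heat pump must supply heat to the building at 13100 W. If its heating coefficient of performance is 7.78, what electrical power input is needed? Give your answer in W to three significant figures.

Ẇ = Q̇_H/COP_HP = 13100/7.78 = 1684 W.

1680 W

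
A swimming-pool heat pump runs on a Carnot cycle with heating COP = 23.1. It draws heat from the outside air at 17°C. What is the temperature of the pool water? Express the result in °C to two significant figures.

30 °C

COP_HP = T_H/(T_H − T_C) rearranges to T_H = COP·T_C/(COP − 1).
With T_C = 290.15 K, T_H = 23.1 × 290.15/22.10 = 303.28 K.
Converting, 303.28 K = 30.13°C.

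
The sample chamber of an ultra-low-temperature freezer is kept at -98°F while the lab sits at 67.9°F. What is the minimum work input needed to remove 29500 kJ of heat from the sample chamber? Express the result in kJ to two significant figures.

14000 kJ

In absolute terms T_C = 200.93 K and T_H = 293.09 K, so ΔT = 92.17 K.
The reversible limit is COP_R = T_C/ΔT = 2.180, so W_min = Q_C/COP = Q_C·ΔT/T_C.
W_min = 29500 × 92.17/200.93 = 13530 kJ.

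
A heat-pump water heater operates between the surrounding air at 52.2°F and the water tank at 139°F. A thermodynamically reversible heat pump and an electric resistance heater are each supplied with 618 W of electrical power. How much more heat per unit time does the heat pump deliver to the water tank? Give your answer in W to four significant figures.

3644 W

In absolute terms T_C = 284.37 K and T_H = 332.59 K, so ΔT = 48.22 K.
COP_Carnot = T_H/ΔT = 332.59/48.22 = 6.897.
The heat pump delivers Q̇_H = COP × Ẇ = 4262 W; the resistance heater delivers Ẇ = 618.0 W.
Extra = (COP − 1)·Ẇ = 3644 W.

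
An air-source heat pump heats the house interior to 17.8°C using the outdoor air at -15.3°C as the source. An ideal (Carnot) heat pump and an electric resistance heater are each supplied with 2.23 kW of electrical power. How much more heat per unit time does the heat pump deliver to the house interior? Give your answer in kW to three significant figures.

17.4 kW

In absolute terms T_C = 257.85 K and T_H = 290.95 K, so ΔT = 33.10 K.
COP_Carnot = T_H/ΔT = 290.95/33.10 = 8.790.
The heat pump delivers Q̇_H = COP × Ẇ = 19.60 kW; the resistance heater delivers Ẇ = 2.230 kW.
Extra = (COP − 1)·Ẇ = 17.37 kW.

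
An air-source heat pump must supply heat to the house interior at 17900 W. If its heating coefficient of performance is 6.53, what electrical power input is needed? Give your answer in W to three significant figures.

Ẇ = Q̇_H/COP_HP = 17900/6.53 = 2741 W.

2740 W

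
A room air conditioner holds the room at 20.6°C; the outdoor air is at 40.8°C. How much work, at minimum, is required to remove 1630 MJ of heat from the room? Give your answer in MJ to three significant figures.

In absolute terms T_C = 293.75 K and T_H = 313.95 K, so ΔT = 20.20 K.
The reversible limit is COP_R = T_C/ΔT = 14.54, so W_min = Q_C/COP = Q_C·ΔT/T_C.
W_min = 1630 × 20.20/293.75 = 112.1 MJ.

112 MJ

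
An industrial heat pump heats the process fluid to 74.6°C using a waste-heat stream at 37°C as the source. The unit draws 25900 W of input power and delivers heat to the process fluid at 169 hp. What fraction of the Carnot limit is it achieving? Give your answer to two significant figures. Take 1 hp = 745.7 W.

0.53

Converting, Q̇_H = 169.0 hp = 126000 W, so COP_actual = Q̇_H/Ẇ = 126000/25900 = 4.866.
In absolute terms T_C = 310.15 K and T_H = 347.75 K, so ΔT = 37.60 K.
COP_Carnot = T_H/ΔT = 347.75/37.60 = 9.249.
η_II = COP_actual/COP_Carnot = 4.866/9.249 = 0.5261.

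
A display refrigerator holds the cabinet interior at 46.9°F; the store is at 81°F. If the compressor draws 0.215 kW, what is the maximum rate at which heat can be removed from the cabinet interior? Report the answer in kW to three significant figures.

3.19 kW

In absolute terms T_C = 281.43 K and T_H = 300.37 K, so ΔT = 18.94 K.
COP_Carnot = T_C/ΔT = 281.43/18.94 = 14.86.
Q̇_max = COP_Carnot × Ẇ = 14.86 × 0.2150 kW = 3.194 kW.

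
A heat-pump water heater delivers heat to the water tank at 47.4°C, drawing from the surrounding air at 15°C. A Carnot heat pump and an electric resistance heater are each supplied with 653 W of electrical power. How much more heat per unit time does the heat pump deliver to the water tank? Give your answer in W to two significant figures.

5800 W

In absolute terms T_C = 288.15 K and T_H = 320.55 K, so ΔT = 32.40 K.
COP_Carnot = T_H/ΔT = 320.55/32.40 = 9.894.
The heat pump delivers Q̇_H = COP × Ẇ = 6460 W; the resistance heater delivers Ẇ = 653.0 W.
Extra = (COP − 1)·Ẇ = 5807 W.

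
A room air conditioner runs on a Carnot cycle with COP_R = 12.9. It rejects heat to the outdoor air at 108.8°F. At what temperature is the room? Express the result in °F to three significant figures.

67.9 °F

For a Carnot refrigerator COP_R = T_C/(T_H − T_C), so T_C = COP·T_H/(1 + COP).
With T_H = 315.82 K, T_C = 12.9 × 315.82/13.90 = 293.10 K.
Converting, 293.10 K = 67.90°F.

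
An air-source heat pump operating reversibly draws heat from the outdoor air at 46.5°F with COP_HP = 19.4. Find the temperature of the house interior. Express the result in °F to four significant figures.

74.01 °F

COP_HP = T_H/(T_H − T_C) rearranges to T_H = COP·T_C/(COP − 1).
With T_C = 281.21 K, T_H = 19.4 × 281.21/18.40 = 296.49 K.
Converting, 296.49 K = 74.01°F.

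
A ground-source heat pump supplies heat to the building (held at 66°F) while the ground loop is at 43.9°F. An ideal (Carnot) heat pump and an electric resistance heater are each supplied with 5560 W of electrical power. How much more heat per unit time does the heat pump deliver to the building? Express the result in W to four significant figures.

In absolute terms T_C = 279.76 K and T_H = 292.04 K, so ΔT = 12.28 K.
COP_Carnot = T_H/ΔT = 292.04/12.28 = 23.79.
The heat pump delivers Q̇_H = COP × Ẇ = 132300 W; the resistance heater delivers Ẇ = 5560 W.
Extra = (COP − 1)·Ẇ = 126700 W.

126700 W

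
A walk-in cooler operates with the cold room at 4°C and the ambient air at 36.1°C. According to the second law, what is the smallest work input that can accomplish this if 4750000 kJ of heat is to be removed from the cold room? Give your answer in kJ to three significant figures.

550000 kJ

In absolute terms T_C = 277.15 K and T_H = 309.25 K, so ΔT = 32.10 K.
The reversible limit is COP_R = T_C/ΔT = 8.634, so W_min = Q_C/COP = Q_C·ΔT/T_C.
W_min = 4750000 × 32.10/277.15 = 550200 kJ.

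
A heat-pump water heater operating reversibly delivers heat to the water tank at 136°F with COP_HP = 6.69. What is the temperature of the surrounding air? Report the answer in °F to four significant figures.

46.96 °F

COP_HP = T_H/(T_H − T_C) gives T_H − T_C = T_H/COP.
With T_H = 330.93 K, T_C = 330.93 × (1 − 1/6.69) = 281.46 K.
Converting, 281.46 K = 46.96°F.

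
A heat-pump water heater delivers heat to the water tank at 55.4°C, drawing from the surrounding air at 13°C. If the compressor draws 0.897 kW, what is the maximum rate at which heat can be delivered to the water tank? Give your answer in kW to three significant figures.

In absolute terms T_C = 286.15 K and T_H = 328.55 K, so ΔT = 42.40 K.
COP_Carnot = T_H/ΔT = 328.55/42.40 = 7.749.
Q̇_max = COP_Carnot × Ẇ = 7.749 × 0.8970 kW = 6.951 kW.

6.95 kW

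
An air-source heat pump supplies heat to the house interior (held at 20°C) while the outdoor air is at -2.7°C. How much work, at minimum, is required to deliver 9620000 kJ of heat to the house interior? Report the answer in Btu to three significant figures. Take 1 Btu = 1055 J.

706000 Btu

In absolute terms T_C = 270.45 K and T_H = 293.15 K, so ΔT = 22.70 K.
The reversible limit is COP_HP = T_H/ΔT = 12.91, so W_min = Q_H/COP = Q_H·ΔT/T_H.
W_min = 9620000 × 22.70/293.15 = 744900 kJ = 706100 Btu.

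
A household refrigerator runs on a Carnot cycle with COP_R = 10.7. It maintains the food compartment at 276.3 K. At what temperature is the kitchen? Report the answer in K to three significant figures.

302 K

COP_R = T_C/(T_H − T_C) gives T_H − T_C = T_C/COP.
With T_C = 276.30 K, T_H = 276.30 × (1 + 1/10.7) = 302.12 K.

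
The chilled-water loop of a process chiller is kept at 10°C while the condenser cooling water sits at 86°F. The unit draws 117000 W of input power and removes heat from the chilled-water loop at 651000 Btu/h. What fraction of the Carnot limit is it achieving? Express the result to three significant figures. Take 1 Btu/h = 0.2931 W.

0.115

Converting, Q̇_C = 651000 Btu/h = 190800 W, so COP_actual = Q̇_C/Ẇ = 190800/117000 = 1.631.
In absolute terms T_C = 283.15 K and T_H = 303.15 K, so ΔT = 20.00 K.
COP_Carnot = T_C/ΔT = 283.15/20.00 = 14.16.
η_II = COP_actual/COP_Carnot = 1.631/14.16 = 0.1152.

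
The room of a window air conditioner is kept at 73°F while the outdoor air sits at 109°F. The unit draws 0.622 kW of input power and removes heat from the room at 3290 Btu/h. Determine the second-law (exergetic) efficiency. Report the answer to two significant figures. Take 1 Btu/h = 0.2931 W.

0.10

Converting, Q̇_C = 3290 Btu/h = 0.9643 kW, so COP_actual = Q̇_C/Ẇ = 0.9643/0.6220 = 1.550.
In absolute terms T_C = 295.93 K and T_H = 315.93 K, so ΔT = 20.00 K.
COP_Carnot = T_C/ΔT = 295.93/20.00 = 14.80.
η_II = COP_actual/COP_Carnot = 1.550/14.80 = 0.1048.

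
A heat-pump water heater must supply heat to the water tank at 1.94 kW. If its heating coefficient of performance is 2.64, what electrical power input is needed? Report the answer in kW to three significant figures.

0.735 kW

Ẇ = Q̇_H/COP_HP = 1.940/2.64 = 0.7348 kW.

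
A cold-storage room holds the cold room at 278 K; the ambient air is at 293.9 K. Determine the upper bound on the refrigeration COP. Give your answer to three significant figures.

The reservoir spacing is ΔT = 293.9 − 278 = 15.90 K.
For a reversible cycle, COP_Carnot = T_C/ΔT = 278.00/15.90 = 17.48.

17.5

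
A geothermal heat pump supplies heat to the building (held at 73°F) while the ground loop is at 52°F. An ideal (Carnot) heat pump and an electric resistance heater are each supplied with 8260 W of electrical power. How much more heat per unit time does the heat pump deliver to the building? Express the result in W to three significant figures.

201000 W

In absolute terms T_C = 284.26 K and T_H = 295.93 K, so ΔT = 11.67 K.
COP_Carnot = T_H/ΔT = 295.93/11.67 = 25.37.
The heat pump delivers Q̇_H = COP × Ẇ = 209500 W; the resistance heater delivers Ẇ = 8260 W.
Extra = (COP − 1)·Ẇ = 201300 W.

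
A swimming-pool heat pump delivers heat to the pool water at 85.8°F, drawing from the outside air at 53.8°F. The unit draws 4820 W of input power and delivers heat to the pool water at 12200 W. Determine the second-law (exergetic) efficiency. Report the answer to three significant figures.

0.148

COP_actual = Q̇_H/Ẇ = 12200/4820 = 2.531.
In absolute terms T_C = 285.26 K and T_H = 303.04 K, so ΔT = 17.78 K.
COP_Carnot = T_H/ΔT = 303.04/17.78 = 17.05.
η_II = COP_actual/COP_Carnot = 2.531/17.05 = 0.1485.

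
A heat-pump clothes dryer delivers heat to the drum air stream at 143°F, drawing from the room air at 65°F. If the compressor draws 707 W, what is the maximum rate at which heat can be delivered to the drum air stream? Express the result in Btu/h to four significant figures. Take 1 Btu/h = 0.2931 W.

18640 Btu/h

In absolute terms T_C = 291.48 K and T_H = 334.82 K, so ΔT = 43.33 K.
COP_Carnot = T_H/ΔT = 334.82/43.33 = 7.727.
Q̇_max = COP_Carnot × Ẇ = 7.727 × 707.0 W = 5463 W = 18640 Btu/h.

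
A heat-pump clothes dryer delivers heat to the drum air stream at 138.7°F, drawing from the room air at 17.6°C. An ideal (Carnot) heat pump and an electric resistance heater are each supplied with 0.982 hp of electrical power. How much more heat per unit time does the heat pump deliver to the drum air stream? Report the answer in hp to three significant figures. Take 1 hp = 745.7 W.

In absolute terms T_C = 290.75 K and T_H = 332.43 K, so ΔT = 41.68 K.
COP_Carnot = T_H/ΔT = 332.43/41.68 = 7.976.
The heat pump delivers Q̇_H = COP × Ẇ = 7.833 hp; the resistance heater delivers Ẇ = 0.9820 hp.
Extra = (COP − 1)·Ẇ = 6.851 hp.

6.85 hp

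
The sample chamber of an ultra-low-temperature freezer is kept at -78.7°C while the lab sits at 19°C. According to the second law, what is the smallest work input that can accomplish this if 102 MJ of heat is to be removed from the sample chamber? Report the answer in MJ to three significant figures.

In absolute terms T_C = 194.45 K and T_H = 292.15 K, so ΔT = 97.70 K.
The reversible limit is COP_R = T_C/ΔT = 1.990, so W_min = Q_C/COP = Q_C·ΔT/T_C.
W_min = 102.0 × 97.70/194.45 = 51.25 MJ.

51.2 MJ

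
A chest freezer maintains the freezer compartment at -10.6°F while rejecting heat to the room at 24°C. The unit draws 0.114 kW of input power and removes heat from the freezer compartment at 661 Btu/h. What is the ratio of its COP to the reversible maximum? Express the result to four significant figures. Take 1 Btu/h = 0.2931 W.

Converting, Q̇_C = 661.0 Btu/h = 0.1937 kW, so COP_actual = Q̇_C/Ẇ = 0.1937/0.1140 = 1.699.
In absolute terms T_C = 249.48 K and T_H = 297.15 K, so ΔT = 47.67 K.
COP_Carnot = T_C/ΔT = 249.48/47.67 = 5.234.
η_II = COP_actual/COP_Carnot = 1.699/5.234 = 0.3247.

0.3247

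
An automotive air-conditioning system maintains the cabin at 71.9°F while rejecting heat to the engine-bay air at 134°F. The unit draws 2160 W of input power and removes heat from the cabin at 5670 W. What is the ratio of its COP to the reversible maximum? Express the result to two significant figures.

0.31

COP_actual = Q̇_C/Ẇ = 5670/2160 = 2.625.
In absolute terms T_C = 295.32 K and T_H = 329.82 K, so ΔT = 34.50 K.
COP_Carnot = T_C/ΔT = 295.32/34.50 = 8.560.
η_II = COP_actual/COP_Carnot = 2.625/8.560 = 0.3067.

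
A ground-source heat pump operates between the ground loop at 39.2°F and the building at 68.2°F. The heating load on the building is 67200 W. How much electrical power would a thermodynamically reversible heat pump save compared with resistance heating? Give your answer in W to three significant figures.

In absolute terms T_C = 277.15 K and T_H = 293.26 K, so ΔT = 16.11 K.
COP_Carnot = T_H/ΔT = 293.26/16.11 = 18.20.
Resistance heating needs Ẇ_res = Q̇_H = 67200 W; the reversible heat pump needs only Ẇ_hp = Q̇_H/COP = 3692 W.
Saving = 67200 − 3692 = 63510 W.

63500 W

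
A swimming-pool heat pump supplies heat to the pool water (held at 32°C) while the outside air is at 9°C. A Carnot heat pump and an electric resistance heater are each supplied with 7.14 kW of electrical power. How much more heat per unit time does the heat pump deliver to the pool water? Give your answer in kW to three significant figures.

87.6 kW

In absolute terms T_C = 282.15 K and T_H = 305.15 K, so ΔT = 23.00 K.
COP_Carnot = T_H/ΔT = 305.15/23.00 = 13.27.
The heat pump delivers Q̇_H = COP × Ẇ = 94.73 kW; the resistance heater delivers Ẇ = 7.140 kW.
Extra = (COP − 1)·Ẇ = 87.59 kW.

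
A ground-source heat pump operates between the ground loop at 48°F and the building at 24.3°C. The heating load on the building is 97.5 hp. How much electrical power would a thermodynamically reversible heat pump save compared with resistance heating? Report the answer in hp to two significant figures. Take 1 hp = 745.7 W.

92 hp

In absolute terms T_C = 282.04 K and T_H = 297.45 K, so ΔT = 15.41 K.
COP_Carnot = T_H/ΔT = 297.45/15.41 = 19.30.
Resistance heating needs Ẇ_res = Q̇_H = 97.50 hp; the reversible heat pump needs only Ẇ_hp = Q̇_H/COP = 5.052 hp.
Saving = 97.50 − 5.052 = 92.45 hp.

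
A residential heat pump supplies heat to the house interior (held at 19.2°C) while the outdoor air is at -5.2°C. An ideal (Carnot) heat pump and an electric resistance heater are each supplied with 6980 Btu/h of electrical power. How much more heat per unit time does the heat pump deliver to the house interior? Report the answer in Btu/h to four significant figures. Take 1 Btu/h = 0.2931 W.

76650 Btu/h

In absolute terms T_C = 267.95 K and T_H = 292.35 K, so ΔT = 24.40 K.
COP_Carnot = T_H/ΔT = 292.35/24.40 = 11.98.
The heat pump delivers Q̇_H = COP × Ẇ = 83630 Btu/h; the resistance heater delivers Ẇ = 6980 Btu/h.
Extra = (COP − 1)·Ẇ = 76650 Btu/h.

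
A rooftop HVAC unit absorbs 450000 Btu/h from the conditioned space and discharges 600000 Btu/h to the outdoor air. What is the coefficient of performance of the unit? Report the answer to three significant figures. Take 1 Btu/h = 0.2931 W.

The first law gives Q̇_H = Q̇_C + Ẇ, so the three rates are Q̇_C = 450000, Q̇_H = 600000, Ẇ = 150000 Btu/h.
COP_R = Q̇_C/Ẇ = 450000/150000 = 3.000.

3.00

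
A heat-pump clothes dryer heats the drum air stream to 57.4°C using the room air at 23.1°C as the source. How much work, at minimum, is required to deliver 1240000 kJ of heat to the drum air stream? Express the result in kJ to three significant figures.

129000 kJ

In absolute terms T_C = 296.25 K and T_H = 330.55 K, so ΔT = 34.30 K.
The reversible limit is COP_HP = T_H/ΔT = 9.637, so W_min = Q_H/COP = Q_H·ΔT/T_H.
W_min = 1240000 × 34.30/330.55 = 128700 kJ.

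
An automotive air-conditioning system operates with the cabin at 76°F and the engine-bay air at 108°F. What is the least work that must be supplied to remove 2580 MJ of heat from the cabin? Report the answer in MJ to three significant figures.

154 MJ

In absolute terms T_C = 297.59 K and T_H = 315.37 K, so ΔT = 17.78 K.
The reversible limit is COP_R = T_C/ΔT = 16.74, so W_min = Q_C/COP = Q_C·ΔT/T_C.
W_min = 2580 × 17.78/297.59 = 154.1 MJ.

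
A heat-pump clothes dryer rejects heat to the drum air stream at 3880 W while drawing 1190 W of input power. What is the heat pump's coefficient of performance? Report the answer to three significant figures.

3.26

The first law gives Q̇_H = Q̇_C + Ẇ, so the three rates are Q̇_C = 2690, Q̇_H = 3880, Ẇ = 1190 W.
COP_HP = Q̇_H/Ẇ = 3880/1190 = 3.261.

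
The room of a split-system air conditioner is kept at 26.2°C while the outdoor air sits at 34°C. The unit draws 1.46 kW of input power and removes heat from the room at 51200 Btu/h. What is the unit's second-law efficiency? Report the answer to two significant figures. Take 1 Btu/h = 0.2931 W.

0.27

Converting, Q̇_C = 51200 Btu/h = 15.01 kW, so COP_actual = Q̇_C/Ẇ = 15.01/1.460 = 10.28.
In absolute terms T_C = 299.35 K and T_H = 307.15 K, so ΔT = 7.800 K.
COP_Carnot = T_C/ΔT = 299.35/7.800 = 38.38.
η_II = COP_actual/COP_Carnot = 10.28/38.38 = 0.2678.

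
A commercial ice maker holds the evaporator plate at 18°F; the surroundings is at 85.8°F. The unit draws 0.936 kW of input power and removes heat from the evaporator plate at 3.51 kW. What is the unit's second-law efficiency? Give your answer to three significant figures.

0.532

COP_actual = Q̇_C/Ẇ = 3.510/0.9360 = 3.750.
In absolute terms T_C = 265.37 K and T_H = 303.04 K, so ΔT = 37.67 K.
COP_Carnot = T_C/ΔT = 265.37/37.67 = 7.045.
η_II = COP_actual/COP_Carnot = 3.750/7.045 = 0.5323.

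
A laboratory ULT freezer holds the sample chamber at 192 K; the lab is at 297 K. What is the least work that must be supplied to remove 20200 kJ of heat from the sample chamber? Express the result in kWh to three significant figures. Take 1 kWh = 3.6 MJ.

3.07 kWh

The reservoir spacing is ΔT = 297 − 192 = 105.0 K.
The reversible limit is COP_R = T_C/ΔT = 1.829, so W_min = Q_C/COP = Q_C·ΔT/T_C.
W_min = 20200 × 105.0/192.00 = 11050 kJ = 3.069 kWh.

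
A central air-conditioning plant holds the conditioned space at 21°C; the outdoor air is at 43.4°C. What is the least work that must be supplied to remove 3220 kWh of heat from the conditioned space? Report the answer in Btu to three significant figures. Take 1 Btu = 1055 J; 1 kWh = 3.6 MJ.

837000 Btu

In absolute terms T_C = 294.15 K and T_H = 316.55 K, so ΔT = 22.40 K.
The reversible limit is COP_R = T_C/ΔT = 13.13, so W_min = Q_C/COP = Q_C·ΔT/T_C.
W_min = 3220 × 22.40/294.15 = 245.2 kWh = 836700 Btu.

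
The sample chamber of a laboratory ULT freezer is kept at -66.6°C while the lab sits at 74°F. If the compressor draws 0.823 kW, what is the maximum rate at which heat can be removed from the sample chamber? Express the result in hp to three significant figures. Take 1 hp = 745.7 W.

In absolute terms T_C = 206.55 K and T_H = 296.48 K, so ΔT = 89.93 K.
COP_Carnot = T_C/ΔT = 206.55/89.93 = 2.297.
Q̇_max = COP_Carnot × Ẇ = 2.297 × 0.8230 kW = 1.890 kW = 2.535 hp.

2.53 hp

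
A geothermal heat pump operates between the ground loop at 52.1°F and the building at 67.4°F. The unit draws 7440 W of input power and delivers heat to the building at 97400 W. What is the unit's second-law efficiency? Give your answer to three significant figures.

COP_actual = Q̇_H/Ẇ = 97400/7440 = 13.09.
In absolute terms T_C = 284.32 K and T_H = 292.82 K, so ΔT = 8.500 K.
COP_Carnot = T_H/ΔT = 292.82/8.500 = 34.45.
η_II = COP_actual/COP_Carnot = 13.09/34.45 = 0.3800.

0.380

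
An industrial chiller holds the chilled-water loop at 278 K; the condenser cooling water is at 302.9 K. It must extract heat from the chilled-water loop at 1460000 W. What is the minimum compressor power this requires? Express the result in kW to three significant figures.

The reservoir spacing is ΔT = 302.9 − 278 = 24.90 K.
COP_Carnot = T_C/ΔT = 278.00/24.90 = 11.16.
Ẇ_min = Q̇/COP_Carnot = 1460000/11.16 = 130800 W = 130.8 kW.

131 kW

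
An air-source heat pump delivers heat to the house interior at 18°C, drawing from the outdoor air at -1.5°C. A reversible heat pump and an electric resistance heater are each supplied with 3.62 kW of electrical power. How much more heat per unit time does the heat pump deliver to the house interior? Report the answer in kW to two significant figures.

50 kW

In absolute terms T_C = 271.65 K and T_H = 291.15 K, so ΔT = 19.50 K.
COP_Carnot = T_H/ΔT = 291.15/19.50 = 14.93.
The heat pump delivers Q̇_H = COP × Ẇ = 54.05 kW; the resistance heater delivers Ẇ = 3.620 kW.
Extra = (COP − 1)·Ẇ = 50.43 kW.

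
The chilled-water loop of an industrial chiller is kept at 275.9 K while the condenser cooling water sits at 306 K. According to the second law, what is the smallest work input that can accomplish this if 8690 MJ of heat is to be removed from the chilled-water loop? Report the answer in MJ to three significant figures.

948 MJ

The reservoir spacing is ΔT = 306 − 275.9 = 30.10 K.
The reversible limit is COP_R = T_C/ΔT = 9.166, so W_min = Q_C/COP = Q_C·ΔT/T_C.
W_min = 8690 × 30.10/275.90 = 948.1 MJ.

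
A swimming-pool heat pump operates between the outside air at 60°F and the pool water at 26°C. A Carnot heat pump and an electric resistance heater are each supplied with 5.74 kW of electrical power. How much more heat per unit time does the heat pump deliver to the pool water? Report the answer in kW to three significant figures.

159 kW

In absolute terms T_C = 288.71 K and T_H = 299.15 K, so ΔT = 10.44 K.
COP_Carnot = T_H/ΔT = 299.15/10.44 = 28.64.
The heat pump delivers Q̇_H = COP × Ẇ = 164.4 kW; the resistance heater delivers Ẇ = 5.740 kW.
Extra = (COP − 1)·Ẇ = 158.7 kW.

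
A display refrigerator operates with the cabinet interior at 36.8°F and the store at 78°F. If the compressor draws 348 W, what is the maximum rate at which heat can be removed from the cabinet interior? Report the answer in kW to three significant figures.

In absolute terms T_C = 275.82 K and T_H = 298.71 K, so ΔT = 22.89 K.
COP_Carnot = T_C/ΔT = 275.82/22.89 = 12.05.
Q̇_max = COP_Carnot × Ẇ = 12.05 × 348.0 W = 4193 W = 4.193 kW.

4.19 kW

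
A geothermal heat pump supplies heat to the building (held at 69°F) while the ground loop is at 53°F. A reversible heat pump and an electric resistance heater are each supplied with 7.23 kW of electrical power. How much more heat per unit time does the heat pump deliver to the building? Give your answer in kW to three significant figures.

232 kW

In absolute terms T_C = 284.82 K and T_H = 293.71 K, so ΔT = 8.889 K.
COP_Carnot = T_H/ΔT = 293.71/8.889 = 33.04.
The heat pump delivers Q̇_H = COP × Ẇ = 238.9 kW; the resistance heater delivers Ẇ = 7.230 kW.
Extra = (COP − 1)·Ẇ = 231.7 kW.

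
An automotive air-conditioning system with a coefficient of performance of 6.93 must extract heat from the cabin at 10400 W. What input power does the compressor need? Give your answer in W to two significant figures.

1500 W

Ẇ = Q̇_C/COP = 10400/6.93 = 1501 W.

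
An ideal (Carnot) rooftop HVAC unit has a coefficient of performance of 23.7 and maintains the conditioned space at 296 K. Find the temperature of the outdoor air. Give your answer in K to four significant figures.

COP_R = T_C/(T_H − T_C) gives T_H − T_C = T_C/COP.
With T_C = 296.00 K, T_H = 296.00 × (1 + 1/23.7) = 308.49 K.

308.5 K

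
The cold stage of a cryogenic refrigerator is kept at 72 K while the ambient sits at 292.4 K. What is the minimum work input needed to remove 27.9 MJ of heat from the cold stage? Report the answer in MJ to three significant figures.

85.4 MJ

The reservoir spacing is ΔT = 292.4 − 72 = 220.4 K.
The reversible limit is COP_R = T_C/ΔT = 0.3267, so W_min = Q_C/COP = Q_C·ΔT/T_C.
W_min = 27.90 × 220.4/72.00 = 85.41 MJ.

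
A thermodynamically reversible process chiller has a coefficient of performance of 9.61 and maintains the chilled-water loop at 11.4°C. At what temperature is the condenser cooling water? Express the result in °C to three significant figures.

COP_R = T_C/(T_H − T_C) gives T_H − T_C = T_C/COP.
With T_C = 284.55 K, T_H = 284.55 × (1 + 1/9.61) = 314.16 K.
Converting, 314.16 K = 41.01°C.

41.0 °C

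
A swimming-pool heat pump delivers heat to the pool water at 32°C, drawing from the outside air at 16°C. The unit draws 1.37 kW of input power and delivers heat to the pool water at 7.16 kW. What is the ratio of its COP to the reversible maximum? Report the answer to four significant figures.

0.2740

COP_actual = Q̇_H/Ẇ = 7.160/1.370 = 5.226.
In absolute terms T_C = 289.15 K and T_H = 305.15 K, so ΔT = 16.00 K.
COP_Carnot = T_H/ΔT = 305.15/16.00 = 19.07.
η_II = COP_actual/COP_Carnot = 5.226/19.07 = 0.2740.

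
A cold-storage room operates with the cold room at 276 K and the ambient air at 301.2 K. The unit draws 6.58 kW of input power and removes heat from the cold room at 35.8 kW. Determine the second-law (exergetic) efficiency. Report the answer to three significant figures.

0.497

COP_actual = Q̇_C/Ẇ = 35.80/6.580 = 5.441.
The reservoir spacing is ΔT = 301.2 − 276 = 25.20 K.
COP_Carnot = T_C/ΔT = 276.00/25.20 = 10.95.
η_II = COP_actual/COP_Carnot = 5.441/10.95 = 0.4968.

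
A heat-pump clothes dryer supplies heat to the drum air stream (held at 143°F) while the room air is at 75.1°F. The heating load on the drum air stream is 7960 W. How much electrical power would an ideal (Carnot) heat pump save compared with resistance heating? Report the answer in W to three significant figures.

7060 W

In absolute terms T_C = 297.09 K and T_H = 334.82 K, so ΔT = 37.72 K.
COP_Carnot = T_H/ΔT = 334.82/37.72 = 8.876.
Resistance heating needs Ẇ_res = Q̇_H = 7960 W; the reversible heat pump needs only Ẇ_hp = Q̇_H/COP = 896.8 W.
Saving = 7960 − 896.8 = 7063 W.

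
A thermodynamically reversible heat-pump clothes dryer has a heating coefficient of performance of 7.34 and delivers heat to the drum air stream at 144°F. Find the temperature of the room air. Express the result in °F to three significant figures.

COP_HP = T_H/(T_H − T_C) gives T_H − T_C = T_H/COP.
With T_H = 335.37 K, T_C = 335.37 × (1 − 1/7.34) = 289.68 K.
Converting, 289.68 K = 61.76°F.

61.8 °F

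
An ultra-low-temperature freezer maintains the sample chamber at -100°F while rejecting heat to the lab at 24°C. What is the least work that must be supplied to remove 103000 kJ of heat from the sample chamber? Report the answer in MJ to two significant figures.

50 MJ

In absolute terms T_C = 199.82 K and T_H = 297.15 K, so ΔT = 97.33 K.
The reversible limit is COP_R = T_C/ΔT = 2.053, so W_min = Q_C/COP = Q_C·ΔT/T_C.
W_min = 103000 × 97.33/199.82 = 50170 kJ = 50.17 MJ.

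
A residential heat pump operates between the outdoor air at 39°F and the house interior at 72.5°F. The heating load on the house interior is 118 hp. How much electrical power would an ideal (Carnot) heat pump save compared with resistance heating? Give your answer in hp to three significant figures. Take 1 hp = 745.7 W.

In absolute terms T_C = 277.04 K and T_H = 295.65 K, so ΔT = 18.61 K.
COP_Carnot = T_H/ΔT = 295.65/18.61 = 15.89.
Resistance heating needs Ẇ_res = Q̇_H = 118.0 hp; the reversible heat pump needs only Ẇ_hp = Q̇_H/COP = 7.428 hp.
Saving = 118.0 − 7.428 = 110.6 hp.

111 hp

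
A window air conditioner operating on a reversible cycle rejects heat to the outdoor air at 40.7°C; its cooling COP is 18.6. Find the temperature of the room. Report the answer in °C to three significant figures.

For a Carnot refrigerator COP_R = T_C/(T_H − T_C), so T_C = COP·T_H/(1 + COP).
With T_H = 313.85 K, T_C = 18.6 × 313.85/19.60 = 297.84 K.
Converting, 297.84 K = 24.69°C.

24.7 °C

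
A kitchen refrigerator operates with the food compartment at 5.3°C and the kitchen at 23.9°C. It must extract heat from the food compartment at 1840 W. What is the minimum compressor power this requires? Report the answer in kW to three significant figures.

In absolute terms T_C = 278.45 K and T_H = 297.05 K, so ΔT = 18.60 K.
COP_Carnot = T_C/ΔT = 278.45/18.60 = 14.97.
Ẇ_min = Q̇/COP_Carnot = 1840/14.97 = 122.9 W = 0.1229 kW.

0.123 kW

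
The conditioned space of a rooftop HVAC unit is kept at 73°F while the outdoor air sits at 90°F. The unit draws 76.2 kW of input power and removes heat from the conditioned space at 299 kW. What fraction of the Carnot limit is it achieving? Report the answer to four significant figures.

COP_actual = Q̇_C/Ẇ = 299.0/76.20 = 3.924.
In absolute terms T_C = 295.93 K and T_H = 305.37 K, so ΔT = 9.444 K.
COP_Carnot = T_C/ΔT = 295.93/9.444 = 31.33.
η_II = COP_actual/COP_Carnot = 3.924/31.33 = 0.1252.

0.1252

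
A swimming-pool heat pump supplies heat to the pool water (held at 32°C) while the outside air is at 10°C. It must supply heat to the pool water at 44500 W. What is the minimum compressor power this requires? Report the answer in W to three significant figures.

In absolute terms T_C = 283.15 K and T_H = 305.15 K, so ΔT = 22.00 K.
COP_Carnot = T_H/ΔT = 305.15/22.00 = 13.87.
Ẇ_min = Q̇/COP_Carnot = 44500/13.87 = 3208 W.

3210 W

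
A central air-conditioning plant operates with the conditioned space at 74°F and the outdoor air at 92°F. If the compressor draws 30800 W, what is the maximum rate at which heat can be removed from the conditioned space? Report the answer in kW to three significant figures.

In absolute terms T_C = 296.48 K and T_H = 306.48 K, so ΔT = 10.00 K.
COP_Carnot = T_C/ΔT = 296.48/10.00 = 29.65.
Q̇_max = COP_Carnot × Ẇ = 29.65 × 30800 W = 913200 W = 913.2 kW.

913 kW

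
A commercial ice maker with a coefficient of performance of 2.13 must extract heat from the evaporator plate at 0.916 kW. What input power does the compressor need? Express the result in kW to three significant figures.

Ẇ = Q̇_C/COP = 0.9160/2.13 = 0.4300 kW.

0.430 kW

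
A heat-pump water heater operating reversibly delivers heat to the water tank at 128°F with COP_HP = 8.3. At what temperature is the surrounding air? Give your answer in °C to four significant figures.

COP_HP = T_H/(T_H − T_C) gives T_H − T_C = T_H/COP.
With T_H = 326.48 K, T_C = 326.48 × (1 − 1/8.3) = 287.15 K.
Converting, 287.15 K = 14.00°C.

14.00 °C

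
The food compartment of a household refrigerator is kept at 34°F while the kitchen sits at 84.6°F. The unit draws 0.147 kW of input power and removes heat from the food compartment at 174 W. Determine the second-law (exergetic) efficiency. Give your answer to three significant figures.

0.121

Converting, Q̇_C = 174.0 W = 0.1740 kW, so COP_actual = Q̇_C/Ẇ = 0.1740/0.1470 = 1.184.
In absolute terms T_C = 274.26 K and T_H = 302.37 K, so ΔT = 28.11 K.
COP_Carnot = T_C/ΔT = 274.26/28.11 = 9.756.
η_II = COP_actual/COP_Carnot = 1.184/9.756 = 0.1213.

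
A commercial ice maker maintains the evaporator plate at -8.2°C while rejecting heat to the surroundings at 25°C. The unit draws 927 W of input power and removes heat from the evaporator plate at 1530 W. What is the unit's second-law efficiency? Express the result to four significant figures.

0.2068

COP_actual = Q̇_C/Ẇ = 1530/927.0 = 1.650.
In absolute terms T_C = 264.95 K and T_H = 298.15 K, so ΔT = 33.20 K.
COP_Carnot = T_C/ΔT = 264.95/33.20 = 7.980.
η_II = COP_actual/COP_Carnot = 1.650/7.980 = 0.2068.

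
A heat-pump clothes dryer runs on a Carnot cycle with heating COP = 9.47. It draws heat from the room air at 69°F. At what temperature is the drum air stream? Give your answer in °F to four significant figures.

131.4 °F

COP_HP = T_H/(T_H − T_C) rearranges to T_H = COP·T_C/(COP − 1).
With T_C = 293.71 K, T_H = 9.47 × 293.71/8.470 = 328.38 K.
Converting, 328.38 K = 131.42°F.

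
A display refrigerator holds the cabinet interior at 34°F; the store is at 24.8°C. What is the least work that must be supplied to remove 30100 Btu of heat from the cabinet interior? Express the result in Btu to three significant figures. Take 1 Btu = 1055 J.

In absolute terms T_C = 274.26 K and T_H = 297.95 K, so ΔT = 23.69 K.
The reversible limit is COP_R = T_C/ΔT = 11.58, so W_min = Q_C/COP = Q_C·ΔT/T_C.
W_min = 30100 × 23.69/274.26 = 2600 Btu.

2600 Btu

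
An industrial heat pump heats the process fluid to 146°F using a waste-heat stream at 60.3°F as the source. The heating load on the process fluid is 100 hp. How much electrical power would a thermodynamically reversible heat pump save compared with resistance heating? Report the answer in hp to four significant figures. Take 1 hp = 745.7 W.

85.85 hp

In absolute terms T_C = 288.87 K and T_H = 336.48 K, so ΔT = 47.61 K.
COP_Carnot = T_H/ΔT = 336.48/47.61 = 7.067.
Resistance heating needs Ẇ_res = Q̇_H = 100.0 hp; the reversible heat pump needs only Ẇ_hp = Q̇_H/COP = 14.15 hp.
Saving = 100.0 − 14.15 = 85.85 hp.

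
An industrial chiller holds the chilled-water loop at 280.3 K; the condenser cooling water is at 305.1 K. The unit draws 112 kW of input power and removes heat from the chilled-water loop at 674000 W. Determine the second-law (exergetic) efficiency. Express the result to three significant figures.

Converting, Q̇_C = 674000 W = 674.0 kW, so COP_actual = Q̇_C/Ẇ = 674.0/112.0 = 6.018.
The reservoir spacing is ΔT = 305.1 − 280.3 = 24.80 K.
COP_Carnot = T_C/ΔT = 280.30/24.80 = 11.30.
η_II = COP_actual/COP_Carnot = 6.018/11.30 = 0.5324.

0.532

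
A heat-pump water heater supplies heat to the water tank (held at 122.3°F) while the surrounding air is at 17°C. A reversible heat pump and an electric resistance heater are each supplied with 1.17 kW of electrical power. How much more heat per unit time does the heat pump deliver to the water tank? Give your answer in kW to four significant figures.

In absolute terms T_C = 290.15 K and T_H = 323.32 K, so ΔT = 33.17 K.
COP_Carnot = T_H/ΔT = 323.32/33.17 = 9.748.
The heat pump delivers Q̇_H = COP × Ẇ = 11.41 kW; the resistance heater delivers Ẇ = 1.170 kW.
Extra = (COP − 1)·Ẇ = 10.24 kW.

10.24 kW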